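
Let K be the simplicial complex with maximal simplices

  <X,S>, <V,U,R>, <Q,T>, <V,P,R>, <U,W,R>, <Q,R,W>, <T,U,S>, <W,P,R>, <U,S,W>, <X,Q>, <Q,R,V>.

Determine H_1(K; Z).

H_1 ≅ Z^2.

We work with the vertex ordering P < Q < R < S < T < U < V < W < X. The simplices of K, each written with vertices in increasing order, are:

  0-simplices (9): P, Q, R, S, T, U, V, W, X
  1-simplices (18): PR, PV, PW, QR, QT, QV, QW, QX, RU, RV, RW, ST, SU, SW, SX, TU, UV, UW
  2-simplices (8): PRV, PRW, QRV, QRW, RUV, RUW, STU, SUW

Hence C_0 ≅ Z^9, C_1 ≅ Z^18, C_2 ≅ Z^8.

∂_1: C_1 → C_0 maps an edge to its endpoints' difference, ∂[p,q] = q − p. For instance
  ∂PW = W − P.
As a 9×18 matrix over Z this has rank 8, with invariant factors (1,1,1,1,1,1,1,1).

Boundary ∂_2: C_2 → C_1 maps a triangle to the signed sum of its edges. For instance
  ∂STU = TU − SU + ST,
  ∂QRW = RW − QW + QR.
The resulting 18×8 matrix has rank 8, and its Smith normal form has invariant factors (1,1,1,1,1,1,1,1).

Computing H_k = (kernel of ∂_k) / (image of ∂_{k+1}):

  H_1: rank ker ∂_1 − rank ∂_2 = (18 − 8) − 8 = 2, and the invariant factors of ∂_2 are all 1, so H_1 ≅ Z^2.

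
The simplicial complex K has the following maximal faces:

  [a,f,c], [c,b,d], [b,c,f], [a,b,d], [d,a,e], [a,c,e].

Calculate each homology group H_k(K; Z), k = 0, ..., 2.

H_0 ≅ Z,  H_1 ≅ Z,  H_2 = 0.

Order the vertices as a < b < c < d < e < f. Listing each simplex with vertices in this order, K has dimension 2 with simplices:

  0-simplices (6): a, b, c, d, e, f
  1-simplices (12): ab, ac, ad, ae, af, bc, bd, bf, cd, ce, cf, de
  2-simplices (6): abd, ace, acf, ade, bcd, bcf

Hence C_0 ≅ Z^6, C_1 ≅ Z^12, C_2 ≅ Z^6.

The boundary map ∂_1: C_1 → C_0 sends each edge [p,q] (with p < q) to q − p. For instance
  ∂ce = e − c.
This gives a 6×12 integer matrix of rank 5; reducing to Smith normal form yields diagonal entries (1,1,1,1,1).

∂_2: C_2 → C_1 acts by ∂[p,q,r] = [q,r] − [p,r] + [p,q]. For instance
  ∂ade = de − ae + ad,
  ∂abd = bd − ad + ab.
This gives a 12×6 integer matrix of rank 6; reducing to Smith normal form yields diagonal entries (1,1,1,1,1,1).

Now H_k = ker ∂_k / im ∂_{k+1}, so:

  H_0: rank C_0 − rank ∂_1 = 6 − 5 = 1, and the invariant factors of ∂_1 are all 1, so H_0 ≅ Z.
  H_1: rank ker ∂_1 − rank ∂_2 = (12 − 5) − 6 = 1, and the invariant factors of ∂_2 are all 1, so H_1 ≅ Z.
  H_2: rank ker ∂_2 − rank ∂_3 = (6 − 6) − 0 = 0, and there is no ∂_3, so H_2 ≅ 0.

As a check, the Euler characteristic is 6 − 12 + 6 = 0, which agrees with 1 − 1 + 0 = 0.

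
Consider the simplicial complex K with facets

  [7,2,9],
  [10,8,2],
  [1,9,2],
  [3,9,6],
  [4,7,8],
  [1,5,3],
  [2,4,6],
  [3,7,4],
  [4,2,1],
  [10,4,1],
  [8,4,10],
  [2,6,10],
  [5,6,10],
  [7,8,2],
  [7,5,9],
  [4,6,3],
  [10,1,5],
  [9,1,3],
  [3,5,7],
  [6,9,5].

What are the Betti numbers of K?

We work with the vertex ordering 1 < 2 < 3 < 4 < 5 < 6 < 7 < 8 < 9 < 10. The simplices of K, each written with vertices in increasing order, are:

  0-simplices (10): [1], [2], [3], [4], [5], [6], [7], [8], [9], [10]
  1-simplices (30): (30 of them)
  2-simplices (20): (20 of them)

giving chain groups C_0 ≅ Z^10, C_1 ≅ Z^30, C_2 ≅ Z^20.

Boundary ∂_1: C_1 → C_0 is given by ∂[p,q] = [q] − [p]. For instance
  ∂[2,10] = [10] − [2].
The 10×30 boundary matrix has rank 9 and Smith normal form diag(1,1,1,1,1,1,1,1,1).

∂_2: C_2 → C_1 acts by ∂[p,q,r] = [q,r] − [p,r] + [p,q]. For instance
  ∂[2,4,6] = [4,6] − [2,6] + [2,4],
  ∂[4,8,10] = [8,10] − [4,10] + [4,8].
This gives a 30×20 integer matrix of rank 20; reducing to Smith normal form yields diagonal entries (1,1,1,1,1,1,1,1,1,1,1,1,1,1,1,1,1,1,1,2).

Computing H_k = (kernel of ∂_k) / (image of ∂_{k+1}):

  H_0: rank C_0 − rank ∂_1 = 10 − 9 = 1, and the invariant factors of ∂_1 are all 1, so H_0 ≅ Z.
  H_1: rank ker ∂_1 − rank ∂_2 = (30 − 9) − 20 = 1, and ∂_2 has invariant factor 2 > 1, so H_1 ≅ Z ⊕ Z/2.
  H_2: rank ker ∂_2 − rank ∂_3 = (20 − 20) − 0 = 0, and there is no ∂_3, so H_2 ≅ 0.

As a check, the Euler characteristic is 10 − 30 + 20 = 0, which agrees with 1 − 1 + 0 = 0.

Hence the Betti numbers are b_0 = 1, b_1 = 1, b_2 = 0.

b_0 = 1, b_1 = 1, b_2 = 0.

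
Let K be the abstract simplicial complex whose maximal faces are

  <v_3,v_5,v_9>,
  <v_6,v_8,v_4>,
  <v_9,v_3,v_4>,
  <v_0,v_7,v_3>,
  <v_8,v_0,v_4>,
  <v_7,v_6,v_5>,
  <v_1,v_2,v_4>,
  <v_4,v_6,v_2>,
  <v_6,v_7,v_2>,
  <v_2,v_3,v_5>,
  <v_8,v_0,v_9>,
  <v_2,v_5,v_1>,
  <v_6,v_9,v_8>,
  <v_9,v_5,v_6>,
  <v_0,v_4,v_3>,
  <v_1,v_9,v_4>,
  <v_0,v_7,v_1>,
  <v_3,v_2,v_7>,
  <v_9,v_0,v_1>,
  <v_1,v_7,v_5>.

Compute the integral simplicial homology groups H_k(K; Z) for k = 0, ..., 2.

Fix the vertex order v_0 < v_1 < v_2 < v_3 < v_4 < v_5 < v_6 < v_7 < v_8 < v_9 and write every simplex with vertices in increasing order. Then dim K = 2 and the simplices of K are:

  0-simplices (10): [v_0], [v_1], [v_2], [v_3], [v_4], [v_5], [v_6], [v_7], [v_8], [v_9]
  1-simplices (30): (30 of them)
  2-simplices (20): (20 of them)

so the chain groups are C_0 ≅ Z^10, C_1 ≅ Z^30, C_2 ≅ Z^20.

The boundary map ∂_1: C_1 → C_0 is given by ∂[p,q] = [q] − [p].
This gives a 10×30 integer matrix of rank 9; reducing to Smith normal form yields diagonal entries (1,1,1,1,1,1,1,1,1).

Boundary ∂_2: C_2 → C_1 sends each 2-simplex [p,q,r] to [q,r] − [p,r] + [p,q]. For instance
  ∂[v_1,v_2,v_5] = [v_2,v_5] − [v_1,v_5] + [v_1,v_2],
  ∂[v_0,v_1,v_7] = [v_1,v_7] − [v_0,v_7] + [v_0,v_1].
This gives a 30×20 integer matrix of rank 20; reducing to Smith normal form yields diagonal entries (1,1,1,1,1,1,1,1,1,1,1,1,1,1,1,1,1,1,1,2).

From H_k ≅ ker(∂_k) / im(∂_{k+1}) we obtain:

  H_0: rank C_0 − rank ∂_1 = 10 − 9 = 1, and the invariant factors of ∂_1 are all 1, so H_0 ≅ Z.
  H_1: rank ker ∂_1 − rank ∂_2 = (30 − 9) − 20 = 1, and ∂_2 has invariant factor 2 > 1, so H_1 ≅ Z ⊕ Z/2.
  H_2: rank ker ∂_2 − rank ∂_3 = (20 − 20) − 0 = 0, and there is no ∂_3, so H_2 ≅ 0.

(K is a triangulation of the Klein bottle.)

H_0 ≅ Z,  H_1 ≅ Z ⊕ Z/2,  H_2 = 0.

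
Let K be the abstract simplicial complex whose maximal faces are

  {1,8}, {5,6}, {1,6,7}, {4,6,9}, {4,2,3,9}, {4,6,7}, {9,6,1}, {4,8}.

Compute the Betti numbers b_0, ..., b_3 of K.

b_0 = 1, b_1 = 1, b_2 = 0, b_3 = 0.

We work with the vertex ordering 1 < 2 < 3 < 4 < 5 < 6 < 7 < 8 < 9. The simplices of K, each written with vertices in increasing order, are:

  0-simplices (9): [1], [2], [3], [4], [5], [6], [7], [8], [9]
  1-simplices (16): [1,6], [1,7], [1,8], [1,9], [2,3], [2,4], [2,9], [3,4], [3,9], [4,6], [4,7], [4,8], [4,9], [5,6], [6,7], [6,9]
  2-simplices (8): [1,6,7], [1,6,9], [2,3,4], [2,3,9], [2,4,9], [3,4,9], [4,6,7], [4,6,9]
  3-simplices (1): [2,3,4,9]

so the chain groups are C_0 ≅ Z^9, C_1 ≅ Z^16, C_2 ≅ Z^8, C_3 ≅ Z^1.

The boundary map ∂_1: C_1 → C_0 is given by ∂[p,q] = [q] − [p].
The resulting 9×16 matrix has rank 8, and its Smith normal form has invariant factors (1,1,1,1,1,1,1,1).

Boundary ∂_2: C_2 → C_1 acts by ∂[p,q,r] = [q,r] − [p,r] + [p,q]. For instance
  ∂[2,4,9] = [4,9] − [2,9] + [2,4],
  ∂[4,6,9] = [6,9] − [4,9] + [4,6].
The 16×8 boundary matrix has rank 7 and Smith normal form diag(1,1,1,1,1,1,1).

The boundary map ∂_3: C_3 → C_2 sends each 3-simplex σ to the alternating sum Σ_i (−1)^i (σ with its i-th vertex removed). For instance
  ∂[2,3,4,9] = [3,4,9] − [2,4,9] + [2,3,9] − [2,3,4].
As a 8×1 matrix over Z this has rank 1, with invariant factors (1).

From H_k ≅ ker(∂_k) / im(∂_{k+1}) we obtain:

  H_0: rank C_0 − rank ∂_1 = 9 − 8 = 1, and the invariant factors of ∂_1 are all 1, so H_0 ≅ Z.
  H_1: rank ker ∂_1 − rank ∂_2 = (16 − 8) − 7 = 1, and the invariant factors of ∂_2 are all 1, so H_1 ≅ Z.
  H_2: rank ker ∂_2 − rank ∂_3 = (8 − 7) − 1 = 0, and the invariant factors of ∂_3 are all 1, so H_2 ≅ 0.
  H_3: rank ker ∂_3 − rank ∂_4 = (1 − 1) − 0 = 0, and there is no ∂_4, so H_3 ≅ 0.

Hence the Betti numbers are b_0 = 1, b_1 = 1, b_2 = 0, b_3 = 0.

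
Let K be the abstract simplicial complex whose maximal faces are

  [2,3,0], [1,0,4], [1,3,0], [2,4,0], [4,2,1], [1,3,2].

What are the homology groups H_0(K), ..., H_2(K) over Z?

Order the vertices as 0 < 1 < 2 < 3 < 4. Listing each simplex with vertices in this order, K has dimension 2 with simplices:

  0-simplices (5): [0], [1], [2], [3], [4]
  1-simplices (9): [0,1], [0,2], [0,3], [0,4], [1,2], [1,3], [1,4], [2,3], [2,4]
  2-simplices (6): [0,1,3], [0,1,4], [0,2,3], [0,2,4], [1,2,3], [1,2,4]

so the chain groups are C_0 ≅ Z^5, C_1 ≅ Z^9, C_2 ≅ Z^6.

∂_1: C_1 → C_0 sends each edge [p,q] (with p < q) to q − p.
The 5×9 boundary matrix has rank 4 and Smith normal form diag(1,1,1,1).

Boundary ∂_2: C_2 → C_1 acts by ∂[p,q,r] = [q,r] − [p,r] + [p,q]. For instance
  ∂[0,1,4] = [1,4] − [0,4] + [0,1],
  ∂[0,1,3] = [1,3] − [0,3] + [0,1].
The 9×6 boundary matrix has rank 5 and Smith normal form diag(1,1,1,1,1).

Reading off H_k = ker ∂_k / im ∂_{k+1}:

  H_0: rank C_0 − rank ∂_1 = 5 − 4 = 1, and the invariant factors of ∂_1 are all 1, so H_0 = Z.
  H_1: rank ker ∂_1 − rank ∂_2 = (9 − 4) − 5 = 0, and the invariant factors of ∂_2 are all 1, so H_1 = 0.
  H_2: rank ker ∂_2 − rank ∂_3 = (6 − 5) − 0 = 1, and there is no ∂_3, so H_2 = Z.

As a check, the Euler characteristic is 5 − 9 + 6 = 2, which agrees with 1 − 0 + 1 = 2.

H_0 = Z,  H_1 = 0,  H_2 = Z.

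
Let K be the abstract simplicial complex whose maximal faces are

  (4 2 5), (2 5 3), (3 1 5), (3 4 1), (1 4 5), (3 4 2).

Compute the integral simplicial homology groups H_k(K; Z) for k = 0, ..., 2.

H_0 = Z,  H_1 = 0,  H_2 = Z.

We work with the vertex ordering 1 < 2 < 3 < 4 < 5. The simplices of K, each written with vertices in increasing order, are:

  0-simplices (5): [1], [2], [3], [4], [5]
  1-simplices (9): [1,3], [1,4], [1,5], [2,3], [2,4], [2,5], [3,4], [3,5], [4,5]
  2-simplices (6): [1,3,4], [1,3,5], [1,4,5], [2,3,4], [2,3,5], [2,4,5]

so the chain groups are C_0 ≅ Z^5, C_1 ≅ Z^9, C_2 ≅ Z^6.

Boundary ∂_1: C_1 → C_0 sends each edge [p,q] (with p < q) to q − p. For instance
  ∂[2,4] = [4] − [2].
As a 5×9 matrix over Z this has rank 4, with invariant factors (1,1,1,1).

The boundary map ∂_2: C_2 → C_1 acts by ∂[p,q,r] = [q,r] − [p,r] + [p,q]. For instance
  ∂[1,3,5] = [3,5] − [1,5] + [1,3],
  ∂[2,4,5] = [4,5] − [2,5] + [2,4].
This gives a 9×6 integer matrix of rank 5; reducing to Smith normal form yields diagonal entries (1,1,1,1,1).

Now H_k = ker ∂_k / im ∂_{k+1}, so:

  H_0: rank C_0 − rank ∂_1 = 5 − 4 = 1, and the invariant factors of ∂_1 are all 1, so H_0 ≅ Z.
  H_1: rank ker ∂_1 − rank ∂_2 = (9 − 4) − 5 = 0, and the invariant factors of ∂_2 are all 1, so H_1 ≅ 0.
  H_2: rank ker ∂_2 − rank ∂_3 = (6 − 5) − 0 = 1, and there is no ∂_3, so H_2 ≅ Z.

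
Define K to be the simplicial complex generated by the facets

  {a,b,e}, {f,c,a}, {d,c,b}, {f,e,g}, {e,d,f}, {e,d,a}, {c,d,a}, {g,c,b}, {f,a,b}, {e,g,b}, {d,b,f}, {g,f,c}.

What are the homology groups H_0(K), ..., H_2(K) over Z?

H_0 = Z,  H_1 = Z/2Z,  H_2 = 0.

We work with the vertex ordering a < b < c < d < e < f < g. The simplices of K, each written with vertices in increasing order, are:

  0-simplices (7): a, b, c, d, e, f, g
  1-simplices (18): ab, ac, ad, ae, af, bc, bd, be, bf, bg, cd, cf, cg, de, df, ef, eg, fg
  2-simplices (12): abe, abf, acd, acf, ade, bcd, bcg, bdf, beg, cfg, def, efg

giving chain groups C_0 ≅ Z^7, C_1 ≅ Z^18, C_2 ≅ Z^12.

Boundary ∂_1: C_1 → C_0 maps an edge to its endpoints' difference, ∂[p,q] = q − p. For instance
  ∂cf = f − c.
This gives a 7×18 integer matrix of rank 6; reducing to Smith normal form yields diagonal entries (1,1,1,1,1,1).

∂_2: C_2 → C_1 acts by ∂[p,q,r] = [q,r] − [p,r] + [p,q]. For instance
  ∂beg = eg − bg + be,
  ∂bdf = df − bf + bd.
The 18×12 boundary matrix has rank 12 and Smith normal form diag(1,1,1,1,1,1,1,1,1,1,1,2).

Now H_k = ker ∂_k / im ∂_{k+1}, so:

  H_0: rank C_0 − rank ∂_1 = 7 − 6 = 1, and the invariant factors of ∂_1 are all 1, so H_0 = Z.
  H_1: rank ker ∂_1 − rank ∂_2 = (18 − 6) − 12 = 0, and ∂_2 has invariant factor 2 > 1, so H_1 = Z/2Z.
  H_2: rank ker ∂_2 − rank ∂_3 = (12 − 12) − 0 = 0, and there is no ∂_3, so H_2 = 0.

As a check, the Euler characteristic is 7 − 18 + 12 = 1, which agrees with 1 − 0 + 0 = 1.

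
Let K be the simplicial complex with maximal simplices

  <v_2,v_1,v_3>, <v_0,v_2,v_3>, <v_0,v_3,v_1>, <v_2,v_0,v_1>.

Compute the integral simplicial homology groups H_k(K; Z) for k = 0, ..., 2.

Order the vertices as v_0 < v_1 < v_2 < v_3. Listing each simplex with vertices in this order, K has dimension 2 with simplices:

  0-simplices (4): [v_0], [v_1], [v_2], [v_3]
  1-simplices (6): [v_0,v_1], [v_0,v_2], [v_0,v_3], [v_1,v_2], [v_1,v_3], [v_2,v_3]
  2-simplices (4): [v_0,v_1,v_2], [v_0,v_1,v_3], [v_0,v_2,v_3], [v_1,v_2,v_3]

so the chain groups are C_0 ≅ Z^4, C_1 ≅ Z^6, C_2 ≅ Z^4.

∂_1: C_1 → C_0 is given by ∂[p,q] = [q] − [p]. For instance
  ∂[v_0,v_2] = [v_2] − [v_0].
The resulting 4×6 matrix has rank 3, and its Smith normal form has invariant factors (1,1,1).

The boundary map ∂_2: C_2 → C_1 maps a triangle to the signed sum of its edges. For instance
  ∂[v_0,v_1,v_3] = [v_1,v_3] − [v_0,v_3] + [v_0,v_1],
  ∂[v_0,v_2,v_3] = [v_2,v_3] − [v_0,v_3] + [v_0,v_2].
As a 6×4 matrix over Z this has rank 3, with invariant factors (1,1,1).

Reading off H_k = ker ∂_k / im ∂_{k+1}:

  H_0: rank C_0 − rank ∂_1 = 4 − 3 = 1, and the invariant factors of ∂_1 are all 1, so H_0 = Z.
  H_1: rank ker ∂_1 − rank ∂_2 = (6 − 3) − 3 = 0, and the invariant factors of ∂_2 are all 1, so H_1 = 0.
  H_2: rank ker ∂_2 − rank ∂_3 = (4 − 3) − 0 = 1, and there is no ∂_3, so H_2 = Z.

(K is a triangulation of the 2-sphere S^2.)

H_0 ≅ Z,  H_1 = 0,  H_2 ≅ Z.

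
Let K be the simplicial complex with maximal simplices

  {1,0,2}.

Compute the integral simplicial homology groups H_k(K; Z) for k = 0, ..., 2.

H_0 ≅ Z,  H_1 = 0,  H_2 = 0.

Order the vertices as 0 < 1 < 2. Listing each simplex with vertices in this order, K has dimension 2 with simplices:

  0-simplices (3): [0], [1], [2]
  1-simplices (3): [0,1], [0,2], [1,2]
  2-simplices (1): [0,1,2]

Hence C_0 ≅ Z^3, C_1 ≅ Z^3, C_2 ≅ Z^1.

∂_1: C_1 → C_0 maps an edge to its endpoints' difference, ∂[p,q] = q − p. For instance
  ∂[1,2] = [2] − [1].
The 3×3 boundary matrix has rank 2 and Smith normal form diag(1,1).

The boundary map ∂_2: C_2 → C_1 acts by ∂[p,q,r] = [q,r] − [p,r] + [p,q]. For instance
  ∂[0,1,2] = [1,2] − [0,2] + [0,1].
The resulting 3×1 matrix has rank 1, and its Smith normal form has invariant factors (1).

Now H_k = ker ∂_k / im ∂_{k+1}, so:

  H_0: rank C_0 − rank ∂_1 = 3 − 2 = 1, and the invariant factors of ∂_1 are all 1, so H_0 = Z.
  H_1: rank ker ∂_1 − rank ∂_2 = (3 − 2) − 1 = 0, and the invariant factors of ∂_2 are all 1, so H_1 = 0.
  H_2: rank ker ∂_2 − rank ∂_3 = (1 − 1) − 0 = 0, and there is no ∂_3, so H_2 = 0.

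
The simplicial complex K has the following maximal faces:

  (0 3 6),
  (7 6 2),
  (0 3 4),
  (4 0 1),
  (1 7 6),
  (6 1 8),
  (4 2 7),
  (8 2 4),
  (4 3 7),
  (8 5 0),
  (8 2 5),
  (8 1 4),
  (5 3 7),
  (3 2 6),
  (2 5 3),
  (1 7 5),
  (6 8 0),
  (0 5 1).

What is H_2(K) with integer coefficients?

H_2 = 0.

We work with the vertex ordering 0 < 1 < 2 < 3 < 4 < 5 < 6 < 7 < 8. The simplices of K, each written with vertices in increasing order, are:

  0-simplices (9): [0], [1], [2], [3], [4], [5], [6], [7], [8]
  1-simplices (27): (27 of them)
  2-simplices (18): [0,1,4], [0,1,5], [0,3,4], [0,3,6], [0,5,8], [0,6,8], [1,4,8], [1,5,7], [1,6,7], [1,6,8], [2,3,5], [2,3,6], [2,4,7], [2,4,8], [2,5,8], [2,6,7], [3,4,7], [3,5,7]

Hence C_0 ≅ Z^9, C_1 ≅ Z^27, C_2 ≅ Z^18.

The boundary map ∂_1: C_1 → C_0 maps an edge to its endpoints' difference, ∂[p,q] = q − p. For instance
  ∂[1,8] = [8] − [1].
This gives a 9×27 integer matrix of rank 8; reducing to Smith normal form yields diagonal entries (1,1,1,1,1,1,1,1).

∂_2: C_2 → C_1 maps a triangle to the signed sum of its edges. For instance
  ∂[2,3,6] = [3,6] − [2,6] + [2,3],
  ∂[2,4,8] = [4,8] − [2,8] + [2,4].
The 27×18 boundary matrix has rank 18 and Smith normal form diag(1,1,1,1,1,1,1,1,1,1,1,1,1,1,1,1,1,2).

From H_k ≅ ker(∂_k) / im(∂_{k+1}) we obtain:

  H_2: rank ker ∂_2 − rank ∂_3 = (18 − 18) − 0 = 0, and there is no ∂_3, so H_2 = 0.

(K is a triangulation of the Klein bottle.)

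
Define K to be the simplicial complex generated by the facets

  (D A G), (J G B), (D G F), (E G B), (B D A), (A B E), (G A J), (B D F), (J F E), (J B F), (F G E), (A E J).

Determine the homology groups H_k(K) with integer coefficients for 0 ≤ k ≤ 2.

K has 7 vertices, 18 edges, 12 triangles.
rank ∂_0 = 0, rank ∂_1 = 6 ⇒ b_0 = 7 − 0 − 6 = 1; all invariant factors of ∂_1 are 1 so no torsion. So H_0 ≅ Z.
rank ∂_1 = 6, rank ∂_2 = 12 ⇒ b_1 = 18 − 6 − 12 = 0; ∂_2 has invariant factor(s) [2] giving torsion. So H_1 ≅ Z/2.
rank ∂_2 = 12, rank ∂_3 = 0 ⇒ b_2 = 12 − 12 − 0 = 0. So H_2 ≅ 0.

H_0 = Z,  H_1 = Z/2,  H_2 = 0.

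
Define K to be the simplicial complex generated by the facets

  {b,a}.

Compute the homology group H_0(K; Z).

H_0 ≅ Z.

Order the vertices as a < b. Listing each simplex with vertices in this order, K has dimension 1 with simplices:

  0-simplices (2): a, b
  1-simplices (1): ab

giving chain groups C_0 ≅ Z^2, C_1 ≅ Z^1.

Boundary ∂_1: C_1 → C_0 is given by ∂[p,q] = [q] − [p]. For instance
  ∂ab = b − a.
The resulting 2×1 matrix has rank 1, and its Smith normal form has invariant factors (1).

From H_k ≅ ker(∂_k) / im(∂_{k+1}) we obtain:

  H_0: rank C_0 − rank ∂_1 = 2 − 1 = 1, and the invariant factors of ∂_1 are all 1, so H_0 ≅ Z.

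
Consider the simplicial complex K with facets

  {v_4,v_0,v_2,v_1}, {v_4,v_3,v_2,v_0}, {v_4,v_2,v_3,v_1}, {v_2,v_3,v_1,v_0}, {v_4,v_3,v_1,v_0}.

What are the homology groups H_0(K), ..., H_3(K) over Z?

H_0 ≅ Z,  H_1 = 0,  H_2 = 0,  H_3 ≅ Z.

Take the total order v_0 < v_1 < v_2 < v_3 < v_4 on the vertex set. Then K (dimension 3) consists of the simplices:

  0-simplices (5): [v_0], [v_1], [v_2], [v_3], [v_4]
  1-simplices (10): [v_0,v_1], [v_0,v_2], [v_0,v_3], [v_0,v_4], [v_1,v_2], [v_1,v_3], [v_1,v_4], [v_2,v_3], [v_2,v_4], [v_3,v_4]
  2-simplices (10): [v_0,v_1,v_2], [v_0,v_1,v_3], [v_0,v_1,v_4], [v_0,v_2,v_3], [v_0,v_2,v_4], [v_0,v_3,v_4], [v_1,v_2,v_3], [v_1,v_2,v_4], [v_1,v_3,v_4], [v_2,v_3,v_4]
  3-simplices (5): [v_0,v_1,v_2,v_3], [v_0,v_1,v_2,v_4], [v_0,v_1,v_3,v_4], [v_0,v_2,v_3,v_4], [v_1,v_2,v_3,v_4]

so the chain groups are C_0 ≅ Z^5, C_1 ≅ Z^10, C_2 ≅ Z^10, C_3 ≅ Z^5.

The boundary map ∂_1: C_1 → C_0 sends each edge [p,q] (with p < q) to q − p.
This gives a 5×10 integer matrix of rank 4; reducing to Smith normal form yields diagonal entries (1,1,1,1).

∂_2: C_2 → C_1 maps a triangle to the signed sum of its edges. For instance
  ∂[v_0,v_3,v_4] = [v_3,v_4] − [v_0,v_4] + [v_0,v_3],
  ∂[v_1,v_3,v_4] = [v_3,v_4] − [v_1,v_4] + [v_1,v_3].
As a 10×10 matrix over Z this has rank 6, with invariant factors (1,1,1,1,1,1).

The boundary map ∂_3: C_3 → C_2 sends each 3-simplex σ to the alternating sum Σ_i (−1)^i (σ with its i-th vertex removed). For instance
  ∂[v_0,v_2,v_3,v_4] = [v_2,v_3,v_4] − [v_0,v_3,v_4] + [v_0,v_2,v_4] − [v_0,v_2,v_3],
  ∂[v_0,v_1,v_3,v_4] = [v_1,v_3,v_4] − [v_0,v_3,v_4] + [v_0,v_1,v_4] − [v_0,v_1,v_3].
The resulting 10×5 matrix has rank 4, and its Smith normal form has invariant factors (1,1,1,1).

Computing H_k = (kernel of ∂_k) / (image of ∂_{k+1}):

  H_0: rank C_0 − rank ∂_1 = 5 − 4 = 1, and the invariant factors of ∂_1 are all 1, so H_0 ≅ Z.
  H_1: rank ker ∂_1 − rank ∂_2 = (10 − 4) − 6 = 0, and the invariant factors of ∂_2 are all 1, so H_1 ≅ 0.
  H_2: rank ker ∂_2 − rank ∂_3 = (10 − 6) − 4 = 0, and the invariant factors of ∂_3 are all 1, so H_2 ≅ 0.
  H_3: rank ker ∂_3 − rank ∂_4 = (5 − 4) − 0 = 1, and there is no ∂_4, so H_3 ≅ Z.

(K is a triangulation of the 3-sphere S^3.)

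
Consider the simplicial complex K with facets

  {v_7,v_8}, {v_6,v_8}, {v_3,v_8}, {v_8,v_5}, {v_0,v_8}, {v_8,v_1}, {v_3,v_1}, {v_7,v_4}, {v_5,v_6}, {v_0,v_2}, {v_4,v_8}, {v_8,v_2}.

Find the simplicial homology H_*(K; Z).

H_0 = Z,  H_1 = Z^4.

Take the total order v_0 < v_1 < v_2 < v_3 < v_4 < v_5 < v_6 < v_7 < v_8 on the vertex set. Then K (dimension 1) consists of the simplices:

  0-simplices (9): [v_0], [v_1], [v_2], [v_3], [v_4], [v_5], [v_6], [v_7], [v_8]
  1-simplices (12): [v_0,v_2], [v_0,v_8], [v_1,v_3], [v_1,v_8], [v_2,v_8], [v_3,v_8], [v_4,v_7], [v_4,v_8], [v_5,v_6], [v_5,v_8], [v_6,v_8], [v_7,v_8]

so the chain groups are C_0 ≅ Z^9, C_1 ≅ Z^12.

Boundary ∂_1: C_1 → C_0 is given by ∂[p,q] = [q] − [p].
As a 9×12 matrix over Z this has rank 8, with invariant factors (1,1,1,1,1,1,1,1).

From H_k ≅ ker(∂_k) / im(∂_{k+1}) we obtain:

  H_0: rank C_0 − rank ∂_1 = 9 − 8 = 1, and the invariant factors of ∂_1 are all 1, so H_0 ≅ Z.
  H_1: rank ker ∂_1 − rank ∂_2 = (12 − 8) − 0 = 4, and there is no ∂_2, so H_1 ≅ Z^4.

As a check, the Euler characteristic is 9 − 12 = -3, which agrees with 1 − 4 = -3.
(K is a triangulation of a wedge of 4 circles.)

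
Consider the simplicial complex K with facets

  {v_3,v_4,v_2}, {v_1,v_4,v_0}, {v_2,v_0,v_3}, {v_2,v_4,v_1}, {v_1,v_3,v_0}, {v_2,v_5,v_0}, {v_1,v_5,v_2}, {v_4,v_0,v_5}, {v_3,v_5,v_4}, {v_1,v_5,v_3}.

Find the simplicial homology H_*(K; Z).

H_0 ≅ Z,  H_1 ≅ Z/2Z,  H_2 = 0.

We work with the vertex ordering v_0 < v_1 < v_2 < v_3 < v_4 < v_5. The simplices of K, each written with vertices in increasing order, are:

  0-simplices (6): [v_0], [v_1], [v_2], [v_3], [v_4], [v_5]
  1-simplices (15): (15 of them)
  2-simplices (10): [v_0,v_1,v_3], [v_0,v_1,v_4], [v_0,v_2,v_3], [v_0,v_2,v_5], [v_0,v_4,v_5], [v_1,v_2,v_4], [v_1,v_2,v_5], [v_1,v_3,v_5], [v_2,v_3,v_4], [v_3,v_4,v_5]

so the chain groups are C_0 ≅ Z^6, C_1 ≅ Z^15, C_2 ≅ Z^10.

The boundary map ∂_1: C_1 → C_0 sends each edge [p,q] (with p < q) to q − p.
The resulting 6×15 matrix has rank 5, and its Smith normal form has invariant factors (1,1,1,1,1).

The boundary map ∂_2: C_2 → C_1 sends each 2-simplex [p,q,r] to [q,r] − [p,r] + [p,q]. For instance
  ∂[v_1,v_2,v_5] = [v_2,v_5] − [v_1,v_5] + [v_1,v_2],
  ∂[v_0,v_2,v_3] = [v_2,v_3] − [v_0,v_3] + [v_0,v_2].
The 15×10 boundary matrix has rank 10 and Smith normal form diag(1,1,1,1,1,1,1,1,1,2).

Reading off H_k = ker ∂_k / im ∂_{k+1}:

  H_0: rank C_0 − rank ∂_1 = 6 − 5 = 1, and the invariant factors of ∂_1 are all 1, so H_0 ≅ Z.
  H_1: rank ker ∂_1 − rank ∂_2 = (15 − 5) − 10 = 0, and ∂_2 has invariant factor 2 > 1, so H_1 ≅ Z/2Z.
  H_2: rank ker ∂_2 − rank ∂_3 = (10 − 10) − 0 = 0, and there is no ∂_3, so H_2 ≅ 0.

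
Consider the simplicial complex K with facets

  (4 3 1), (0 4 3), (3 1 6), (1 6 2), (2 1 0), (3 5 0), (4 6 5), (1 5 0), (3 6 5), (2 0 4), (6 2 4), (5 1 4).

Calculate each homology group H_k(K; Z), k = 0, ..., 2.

H_0 = Z,  H_1 = Z/2,  H_2 = 0.

Take the total order 0 < 1 < 2 < 3 < 4 < 5 < 6 on the vertex set. Then K (dimension 2) consists of the simplices:

  0-simplices (7): [0], [1], [2], [3], [4], [5], [6]
  1-simplices (18): [0,1], [0,2], [0,3], [0,4], [0,5], [1,2], [1,3], [1,4], [1,5], [1,6], [2,4], [2,6], [3,4], [3,5], [3,6], [4,5], [4,6], [5,6]
  2-simplices (12): [0,1,2], [0,1,5], [0,2,4], [0,3,4], [0,3,5], [1,2,6], [1,3,4], [1,3,6], [1,4,5], [2,4,6], [3,5,6], [4,5,6]

giving chain groups C_0 ≅ Z^7, C_1 ≅ Z^18, C_2 ≅ Z^12.

∂_1: C_1 → C_0 sends each edge [p,q] (with p < q) to q − p. For instance
  ∂[1,5] = [5] − [1].
As a 7×18 matrix over Z this has rank 6, with invariant factors (1,1,1,1,1,1).

∂_2: C_2 → C_1 maps a triangle to the signed sum of its edges. For instance
  ∂[0,2,4] = [2,4] − [0,4] + [0,2],
  ∂[0,3,4] = [3,4] − [0,4] + [0,3].
The resulting 18×12 matrix has rank 12, and its Smith normal form has invariant factors (1,1,1,1,1,1,1,1,1,1,1,2).

From H_k ≅ ker(∂_k) / im(∂_{k+1}) we obtain:

  H_0: rank C_0 − rank ∂_1 = 7 − 6 = 1, and the invariant factors of ∂_1 are all 1, so H_0 = Z.
  H_1: rank ker ∂_1 − rank ∂_2 = (18 − 6) − 12 = 0, and ∂_2 has invariant factor 2 > 1, so H_1 = Z/2.
  H_2: rank ker ∂_2 − rank ∂_3 = (12 − 12) − 0 = 0, and there is no ∂_3, so H_2 = 0.

As a check, the Euler characteristic is 7 − 18 + 12 = 1, which agrees with 1 − 0 + 0 = 1.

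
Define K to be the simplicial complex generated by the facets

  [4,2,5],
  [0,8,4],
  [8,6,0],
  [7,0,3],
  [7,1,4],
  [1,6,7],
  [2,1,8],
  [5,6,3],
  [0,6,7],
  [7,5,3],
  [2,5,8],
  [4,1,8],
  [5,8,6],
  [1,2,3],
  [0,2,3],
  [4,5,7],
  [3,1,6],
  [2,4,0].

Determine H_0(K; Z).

H_0 ≅ Z.

We work with the vertex ordering 0 < 1 < 2 < 3 < 4 < 5 < 6 < 7 < 8. The simplices of K, each written with vertices in increasing order, are:

  0-simplices (9): [0], [1], [2], [3], [4], [5], [6], [7], [8]
  1-simplices (27): (27 of them)
  2-simplices (18): [0,2,3], [0,2,4], [0,3,7], [0,4,8], [0,6,7], [0,6,8], [1,2,3], [1,2,8], [1,3,6], [1,4,7], [1,4,8], [1,6,7], [2,4,5], [2,5,8], [3,5,6], [3,5,7], [4,5,7], [5,6,8]

Hence C_0 ≅ Z^9, C_1 ≅ Z^27, C_2 ≅ Z^18.

∂_1: C_1 → C_0 sends each edge [p,q] (with p < q) to q − p.
The resulting 9×27 matrix has rank 8, and its Smith normal form has invariant factors (1,1,1,1,1,1,1,1).

Boundary ∂_2: C_2 → C_1 maps a triangle to the signed sum of its edges. For instance
  ∂[1,2,8] = [2,8] − [1,8] + [1,2],
  ∂[0,3,7] = [3,7] − [0,7] + [0,3].
This gives a 27×18 integer matrix of rank 18; reducing to Smith normal form yields diagonal entries (1,1,1,1,1,1,1,1,1,1,1,1,1,1,1,1,1,2).

Computing H_k = (kernel of ∂_k) / (image of ∂_{k+1}):

  H_0: rank C_0 − rank ∂_1 = 9 − 8 = 1, and the invariant factors of ∂_1 are all 1, so H_0 ≅ Z.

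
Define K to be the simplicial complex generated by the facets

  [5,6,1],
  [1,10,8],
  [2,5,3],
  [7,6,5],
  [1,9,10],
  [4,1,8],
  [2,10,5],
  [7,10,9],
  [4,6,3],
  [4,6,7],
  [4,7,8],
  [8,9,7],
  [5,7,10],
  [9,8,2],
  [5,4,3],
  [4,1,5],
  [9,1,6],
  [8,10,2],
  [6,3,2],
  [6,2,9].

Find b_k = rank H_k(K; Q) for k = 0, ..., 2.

b_0 = 1, b_1 = 1, b_2 = 0.

We work with the vertex ordering 1 < 2 < 3 < 4 < 5 < 6 < 7 < 8 < 9 < 10. The simplices of K, each written with vertices in increasing order, are:

  0-simplices (10): [1], [2], [3], [4], [5], [6], [7], [8], [9], [10]
  1-simplices (30): (30 of them)
  2-simplices (20): (20 of them)

Hence C_0 ≅ Z^10, C_1 ≅ Z^30, C_2 ≅ Z^20.

The boundary map ∂_1: C_1 → C_0 maps an edge to its endpoints' difference, ∂[p,q] = q − p. For instance
  ∂[1,8] = [8] − [1].
The 10×30 boundary matrix has rank 9 and Smith normal form diag(1,1,1,1,1,1,1,1,1).

∂_2: C_2 → C_1 acts by ∂[p,q,r] = [q,r] − [p,r] + [p,q]. For instance
  ∂[1,9,10] = [9,10] − [1,10] + [1,9],
  ∂[3,4,6] = [4,6] − [3,6] + [3,4].
The 30×20 boundary matrix has rank 20 and Smith normal form diag(1,1,1,1,1,1,1,1,1,1,1,1,1,1,1,1,1,1,1,2).

Now H_k = ker ∂_k / im ∂_{k+1}, so:

  H_0: rank C_0 − rank ∂_1 = 10 − 9 = 1, and the invariant factors of ∂_1 are all 1, so H_0 = Z.
  H_1: rank ker ∂_1 − rank ∂_2 = (30 − 9) − 20 = 1, and ∂_2 has invariant factor 2 > 1, so H_1 = Z ⊕ Z/2.
  H_2: rank ker ∂_2 − rank ∂_3 = (20 − 20) − 0 = 0, and there is no ∂_3, so H_2 = 0.

As a check, the Euler characteristic is 10 − 30 + 20 = 0, which agrees with 1 − 1 + 0 = 0.

Hence the Betti numbers are b_0 = 1, b_1 = 1, b_2 = 0.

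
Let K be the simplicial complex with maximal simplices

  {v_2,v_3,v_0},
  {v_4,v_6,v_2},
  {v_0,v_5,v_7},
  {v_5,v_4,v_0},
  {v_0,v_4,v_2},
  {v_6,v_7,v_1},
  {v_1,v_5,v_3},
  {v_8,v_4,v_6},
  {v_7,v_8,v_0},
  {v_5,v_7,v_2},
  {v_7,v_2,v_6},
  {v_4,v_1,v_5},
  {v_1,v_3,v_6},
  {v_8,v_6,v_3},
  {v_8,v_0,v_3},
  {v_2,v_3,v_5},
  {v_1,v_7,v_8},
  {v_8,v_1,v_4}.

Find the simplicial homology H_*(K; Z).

Fix the vertex order v_0 < v_1 < v_2 < v_3 < v_4 < v_5 < v_6 < v_7 < v_8 and write every simplex with vertices in increasing order. Then dim K = 2 and the simplices of K are:

  0-simplices (9): [v_0], [v_1], [v_2], [v_3], [v_4], [v_5], [v_6], [v_7], [v_8]
  1-simplices (27): (27 of them)
  2-simplices (18): (18 of them)

so the chain groups are C_0 ≅ Z^9, C_1 ≅ Z^27, C_2 ≅ Z^18.

Boundary ∂_1: C_1 → C_0 sends each edge [p,q] (with p < q) to q − p. For instance
  ∂[v_0,v_8] = [v_8] − [v_0].
The resulting 9×27 matrix has rank 8, and its Smith normal form has invariant factors (1,1,1,1,1,1,1,1).

∂_2: C_2 → C_1 acts by ∂[p,q,r] = [q,r] − [p,r] + [p,q]. For instance
  ∂[v_1,v_7,v_8] = [v_7,v_8] − [v_1,v_8] + [v_1,v_7],
  ∂[v_1,v_4,v_8] = [v_4,v_8] − [v_1,v_8] + [v_1,v_4].
The 27×18 boundary matrix has rank 18 and Smith normal form diag(1,1,1,1,1,1,1,1,1,1,1,1,1,1,1,1,1,2).

From H_k ≅ ker(∂_k) / im(∂_{k+1}) we obtain:

  H_0: rank C_0 − rank ∂_1 = 9 − 8 = 1, and the invariant factors of ∂_1 are all 1, so H_0 ≅ Z.
  H_1: rank ker ∂_1 − rank ∂_2 = (27 − 8) − 18 = 1, and ∂_2 has invariant factor 2 > 1, so H_1 ≅ Z ⊕ Z/2.
  H_2: rank ker ∂_2 − rank ∂_3 = (18 − 18) − 0 = 0, and there is no ∂_3, so H_2 ≅ 0.

(K is a triangulation of the Klein bottle.)

H_0 = Z,  H_1 = Z ⊕ Z/2,  H_2 = 0.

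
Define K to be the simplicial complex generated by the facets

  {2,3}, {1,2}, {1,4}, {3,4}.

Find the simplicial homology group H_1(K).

Order the vertices as 1 < 2 < 3 < 4. Listing each simplex with vertices in this order, K has dimension 1 with simplices:

  0-simplices (4): [1], [2], [3], [4]
  1-simplices (4): [1,2], [1,4], [2,3], [3,4]

so the chain groups are C_0 ≅ Z^4, C_1 ≅ Z^4.

∂_1: C_1 → C_0 is given by ∂[p,q] = [q] − [p].
As a 4×4 matrix over Z this has rank 3, with invariant factors (1,1,1).

From H_k ≅ ker(∂_k) / im(∂_{k+1}) we obtain:

  H_1: rank ker ∂_1 − rank ∂_2 = (4 − 3) − 0 = 1, and there is no ∂_2, so H_1 = Z.

H_1 = Z.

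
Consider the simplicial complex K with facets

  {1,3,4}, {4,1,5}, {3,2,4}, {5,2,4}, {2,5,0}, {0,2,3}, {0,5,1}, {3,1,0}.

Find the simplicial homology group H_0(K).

We work with the vertex ordering 0 < 1 < 2 < 3 < 4 < 5. The simplices of K, each written with vertices in increasing order, are:

  0-simplices (6): [0], [1], [2], [3], [4], [5]
  1-simplices (12): [0,1], [0,2], [0,3], [0,5], [1,3], [1,4], [1,5], [2,3], [2,4], [2,5], [3,4], [4,5]
  2-simplices (8): [0,1,3], [0,1,5], [0,2,3], [0,2,5], [1,3,4], [1,4,5], [2,3,4], [2,4,5]

so the chain groups are C_0 ≅ Z^6, C_1 ≅ Z^12, C_2 ≅ Z^8.

∂_1: C_1 → C_0 is given by ∂[p,q] = [q] − [p]. For instance
  ∂[0,2] = [2] − [0].
The 6×12 boundary matrix has rank 5 and Smith normal form diag(1,1,1,1,1).

The boundary map ∂_2: C_2 → C_1 maps a triangle to the signed sum of its edges. For instance
  ∂[2,3,4] = [3,4] − [2,4] + [2,3],
  ∂[1,4,5] = [4,5] − [1,5] + [1,4].
The resulting 12×8 matrix has rank 7, and its Smith normal form has invariant factors (1,1,1,1,1,1,1).

Reading off H_k = ker ∂_k / im ∂_{k+1}:

  H_0: rank C_0 − rank ∂_1 = 6 − 5 = 1, and the invariant factors of ∂_1 are all 1, so H_0 = Z.

(K is a triangulation of the 2-sphere S^2.)

H_0 = Z.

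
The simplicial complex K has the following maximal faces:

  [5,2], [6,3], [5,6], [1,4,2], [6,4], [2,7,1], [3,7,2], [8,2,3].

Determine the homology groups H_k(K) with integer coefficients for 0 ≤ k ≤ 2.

H_0 = Z,  H_1 = Z^2,  H_2 = 0.

Take the total order 1 < 2 < 3 < 4 < 5 < 6 < 7 < 8 on the vertex set. Then K (dimension 2) consists of the simplices:

  0-simplices (8): [1], [2], [3], [4], [5], [6], [7], [8]
  1-simplices (13): [1,2], [1,4], [1,7], [2,3], [2,4], [2,5], [2,7], [2,8], [3,6], [3,7], [3,8], [4,6], [5,6]
  2-simplices (4): [1,2,4], [1,2,7], [2,3,7], [2,3,8]

giving chain groups C_0 ≅ Z^8, C_1 ≅ Z^13, C_2 ≅ Z^4.

∂_1: C_1 → C_0 is given by ∂[p,q] = [q] − [p].
As a 8×13 matrix over Z this has rank 7, with invariant factors (1,1,1,1,1,1,1).

∂_2: C_2 → C_1 maps a triangle to the signed sum of its edges. For instance
  ∂[1,2,4] = [2,4] − [1,4] + [1,2],
  ∂[2,3,7] = [3,7] − [2,7] + [2,3].
The 13×4 boundary matrix has rank 4 and Smith normal form diag(1,1,1,1).

Now H_k = ker ∂_k / im ∂_{k+1}, so:

  H_0: rank C_0 − rank ∂_1 = 8 − 7 = 1, and the invariant factors of ∂_1 are all 1, so H_0 = Z.
  H_1: rank ker ∂_1 − rank ∂_2 = (13 − 7) − 4 = 2, and the invariant factors of ∂_2 are all 1, so H_1 = Z^2.
  H_2: rank ker ∂_2 − rank ∂_3 = (4 − 4) − 0 = 0, and there is no ∂_3, so H_2 = 0.

As a check, the Euler characteristic is 8 − 13 + 4 = -1, which agrees with 1 − 2 + 0 = -1.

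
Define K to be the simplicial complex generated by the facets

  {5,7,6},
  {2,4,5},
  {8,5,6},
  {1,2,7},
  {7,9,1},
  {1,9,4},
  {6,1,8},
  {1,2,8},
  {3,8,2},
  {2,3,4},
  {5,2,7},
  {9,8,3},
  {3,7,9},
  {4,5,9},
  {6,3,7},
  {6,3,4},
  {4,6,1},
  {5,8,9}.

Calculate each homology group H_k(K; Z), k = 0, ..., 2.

Order the vertices as 1 < 2 < 3 < 4 < 5 < 6 < 7 < 8 < 9. Listing each simplex with vertices in this order, K has dimension 2 with simplices:

  0-simplices (9): [1], [2], [3], [4], [5], [6], [7], [8], [9]
  1-simplices (27): (27 of them)
  2-simplices (18): [1,2,7], [1,2,8], [1,4,6], [1,4,9], [1,6,8], [1,7,9], [2,3,4], [2,3,8], [2,4,5], [2,5,7], [3,4,6], [3,6,7], [3,7,9], [3,8,9], [4,5,9], [5,6,7], [5,6,8], [5,8,9]

Hence C_0 ≅ Z^9, C_1 ≅ Z^27, C_2 ≅ Z^18.

Boundary ∂_1: C_1 → C_0 sends each edge [p,q] (with p < q) to q − p.
The 9×27 boundary matrix has rank 8 and Smith normal form diag(1,1,1,1,1,1,1,1).

Boundary ∂_2: C_2 → C_1 maps a triangle to the signed sum of its edges. For instance
  ∂[5,6,8] = [6,8] − [5,8] + [5,6],
  ∂[2,4,5] = [4,5] − [2,5] + [2,4].
The 27×18 boundary matrix has rank 17 and Smith normal form diag(1,1,1,1,1,1,1,1,1,1,1,1,1,1,1,1,1).

Now H_k = ker ∂_k / im ∂_{k+1}, so:

  H_0: rank C_0 − rank ∂_1 = 9 − 8 = 1, and the invariant factors of ∂_1 are all 1, so H_0 = Z.
  H_1: rank ker ∂_1 − rank ∂_2 = (27 − 8) − 17 = 2, and the invariant factors of ∂_2 are all 1, so H_1 = Z^2.
  H_2: rank ker ∂_2 − rank ∂_3 = (18 − 17) − 0 = 1, and there is no ∂_3, so H_2 = Z.

As a check, the Euler characteristic is 9 − 27 + 18 = 0, which agrees with 1 − 2 + 1 = 0.

H_0 = Z,  H_1 = Z^2,  H_2 = Z.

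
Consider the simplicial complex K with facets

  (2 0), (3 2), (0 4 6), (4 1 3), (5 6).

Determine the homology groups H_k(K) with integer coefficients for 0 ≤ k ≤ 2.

Order the vertices as 0 < 1 < 2 < 3 < 4 < 5 < 6. Listing each simplex with vertices in this order, K has dimension 2 with simplices:

  0-simplices (7): [0], [1], [2], [3], [4], [5], [6]
  1-simplices (9): [0,2], [0,4], [0,6], [1,3], [1,4], [2,3], [3,4], [4,6], [5,6]
  2-simplices (2): [0,4,6], [1,3,4]

giving chain groups C_0 ≅ Z^7, C_1 ≅ Z^9, C_2 ≅ Z^2.

Boundary ∂_1: C_1 → C_0 is given by ∂[p,q] = [q] − [p].
This gives a 7×9 integer matrix of rank 6; reducing to Smith normal form yields diagonal entries (1,1,1,1,1,1).

The boundary map ∂_2: C_2 → C_1 acts by ∂[p,q,r] = [q,r] − [p,r] + [p,q]. For instance
  ∂[0,4,6] = [4,6] − [0,6] + [0,4],
  ∂[1,3,4] = [3,4] − [1,4] + [1,3].
The 9×2 boundary matrix has rank 2 and Smith normal form diag(1,1).

Reading off H_k = ker ∂_k / im ∂_{k+1}:

  H_0: rank C_0 − rank ∂_1 = 7 − 6 = 1, and the invariant factors of ∂_1 are all 1, so H_0 ≅ Z.
  H_1: rank ker ∂_1 − rank ∂_2 = (9 − 6) − 2 = 1, and the invariant factors of ∂_2 are all 1, so H_1 ≅ Z.
  H_2: rank ker ∂_2 − rank ∂_3 = (2 − 2) − 0 = 0, and there is no ∂_3, so H_2 ≅ 0.

H_0 ≅ Z,  H_1 ≅ Z,  H_2 = 0.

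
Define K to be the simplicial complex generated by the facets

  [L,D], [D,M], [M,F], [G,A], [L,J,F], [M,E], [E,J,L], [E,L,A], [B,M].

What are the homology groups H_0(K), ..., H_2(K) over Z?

Order the vertices as A < B < D < E < F < G < J < L < M. Listing each simplex with vertices in this order, K has dimension 2 with simplices:

  0-simplices (9): A, B, D, E, F, G, J, L, M
  1-simplices (13): AE, AG, AL, BM, DL, DM, EJ, EL, EM, FJ, FL, FM, JL
  2-simplices (3): AEL, EJL, FJL

so the chain groups are C_0 ≅ Z^9, C_1 ≅ Z^13, C_2 ≅ Z^3.

∂_1: C_1 → C_0 is given by ∂[p,q] = [q] − [p]. For instance
  ∂DL = L − D.
As a 9×13 matrix over Z this has rank 8, with invariant factors (1,1,1,1,1,1,1,1).

Boundary ∂_2: C_2 → C_1 acts by ∂[p,q,r] = [q,r] − [p,r] + [p,q]. For instance
  ∂AEL = EL − AL + AE,
  ∂FJL = JL − FL + FJ.
The resulting 13×3 matrix has rank 3, and its Smith normal form has invariant factors (1,1,1).

From H_k ≅ ker(∂_k) / im(∂_{k+1}) we obtain:

  H_0: rank C_0 − rank ∂_1 = 9 − 8 = 1, and the invariant factors of ∂_1 are all 1, so H_0 = Z.
  H_1: rank ker ∂_1 − rank ∂_2 = (13 − 8) − 3 = 2, and the invariant factors of ∂_2 are all 1, so H_1 = Z^2.
  H_2: rank ker ∂_2 − rank ∂_3 = (3 − 3) − 0 = 0, and there is no ∂_3, so H_2 = 0.

As a check, the Euler characteristic is 9 − 13 + 3 = -1, which agrees with 1 − 2 + 0 = -1.

H_0 = Z,  H_1 = Z^2,  H_2 = 0.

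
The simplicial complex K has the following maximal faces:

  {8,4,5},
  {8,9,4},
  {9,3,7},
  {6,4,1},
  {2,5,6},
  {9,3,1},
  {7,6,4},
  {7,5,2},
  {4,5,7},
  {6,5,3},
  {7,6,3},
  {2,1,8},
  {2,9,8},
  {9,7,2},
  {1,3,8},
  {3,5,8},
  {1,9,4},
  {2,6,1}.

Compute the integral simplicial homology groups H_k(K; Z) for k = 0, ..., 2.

H_0 = Z,  H_1 = Z ⊕ Z/2Z,  H_2 = 0.

Fix the vertex order 1 < 2 < 3 < 4 < 5 < 6 < 7 < 8 < 9 and write every simplex with vertices in increasing order. Then dim K = 2 and the simplices of K are:

  0-simplices (9): [1], [2], [3], [4], [5], [6], [7], [8], [9]
  1-simplices (27): (27 of them)
  2-simplices (18): [1,2,6], [1,2,8], [1,3,8], [1,3,9], [1,4,6], [1,4,9], [2,5,6], [2,5,7], [2,7,9], [2,8,9], [3,5,6], [3,5,8], [3,6,7], [3,7,9], [4,5,7], [4,5,8], [4,6,7], [4,8,9]

giving chain groups C_0 ≅ Z^9, C_1 ≅ Z^27, C_2 ≅ Z^18.

The boundary map ∂_1: C_1 → C_0 is given by ∂[p,q] = [q] − [p]. For instance
  ∂[2,9] = [9] − [2].
The resulting 9×27 matrix has rank 8, and its Smith normal form has invariant factors (1,1,1,1,1,1,1,1).

Boundary ∂_2: C_2 → C_1 acts by ∂[p,q,r] = [q,r] − [p,r] + [p,q]. For instance
  ∂[4,6,7] = [6,7] − [4,7] + [4,6],
  ∂[1,2,6] = [2,6] − [1,6] + [1,2].
The resulting 27×18 matrix has rank 18, and its Smith normal form has invariant factors (1,1,1,1,1,1,1,1,1,1,1,1,1,1,1,1,1,2).

Computing H_k = (kernel of ∂_k) / (image of ∂_{k+1}):

  H_0: rank C_0 − rank ∂_1 = 9 − 8 = 1, and the invariant factors of ∂_1 are all 1, so H_0 ≅ Z.
  H_1: rank ker ∂_1 − rank ∂_2 = (27 − 8) − 18 = 1, and ∂_2 has invariant factor 2 > 1, so H_1 ≅ Z ⊕ Z/2Z.
  H_2: rank ker ∂_2 − rank ∂_3 = (18 − 18) − 0 = 0, and there is no ∂_3, so H_2 ≅ 0.

As a check, the Euler characteristic is 9 − 27 + 18 = 0, which agrees with 1 − 1 + 0 = 0.
(K is a triangulation of the Klein bottle.)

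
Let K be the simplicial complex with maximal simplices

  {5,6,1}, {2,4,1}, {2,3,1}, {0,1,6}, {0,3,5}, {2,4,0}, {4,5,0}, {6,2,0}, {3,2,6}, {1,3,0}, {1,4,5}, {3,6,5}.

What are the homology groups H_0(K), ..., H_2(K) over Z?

H_0 ≅ Z,  H_1 ≅ Z/2,  H_2 = 0.

K has 7 vertices, 18 edges, 12 triangles.
rank ∂_0 = 0, rank ∂_1 = 6 ⇒ b_0 = 7 − 0 − 6 = 1; all invariant factors of ∂_1 are 1 so no torsion. So H_0 = Z.
rank ∂_1 = 6, rank ∂_2 = 12 ⇒ b_1 = 18 − 6 − 12 = 0; ∂_2 has invariant factor(s) [2] giving torsion. So H_1 = Z/2.
rank ∂_2 = 12, rank ∂_3 = 0 ⇒ b_2 = 12 − 12 − 0 = 0. So H_2 = 0.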